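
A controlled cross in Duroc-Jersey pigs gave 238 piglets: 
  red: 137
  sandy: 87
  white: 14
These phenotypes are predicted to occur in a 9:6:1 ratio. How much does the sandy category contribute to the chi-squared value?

0.057

Expected counts for N = 238 under a 9:6:1 ratio (total parts = 16):
  red: 238 × 9/16 = 133.875
  sandy: 238 × 6/16 = 89.25
  white: 238 × 1/16 = 14.875
Contribution of sandy: (87 − 89.25)² / 89.25 = 0.0567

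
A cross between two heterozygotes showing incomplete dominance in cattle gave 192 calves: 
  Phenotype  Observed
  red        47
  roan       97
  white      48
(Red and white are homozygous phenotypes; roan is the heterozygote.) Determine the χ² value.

With incomplete dominance, a heterozygote × heterozygote cross gives a 1:2:1 phenotypic ratio.
Under the 1:2:1 hypothesis (Σ ratio = 4, N = 192):
  red: 192 × 1/4 = 48
  roan: 192 × 2/4 = 96
  white: 192 × 1/4 = 48
χ² = Σ (O − E)² / E
  red: (47 − 48)² / 48 = 0.0208
  roan: (97 − 96)² / 96 = 0.0104
  white: (48 − 48)² / 48 = 0.0000
χ² = 0.0208 + 0.0104 + 0.0000 = 0.0312 ≈ 0.031

0.031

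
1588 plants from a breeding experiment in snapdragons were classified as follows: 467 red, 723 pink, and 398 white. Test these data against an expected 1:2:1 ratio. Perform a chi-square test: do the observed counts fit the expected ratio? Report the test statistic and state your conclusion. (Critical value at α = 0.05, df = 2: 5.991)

Under the 1:2:1 hypothesis (Σ ratio = 4, N = 1588):
  red: 1588 × 1/4 = 397
  pink: 1588 × 2/4 = 794
  white: 1588 × 1/4 = 397
χ² = Σ (O − E)² / E
  red: (467 − 397)² / 397 = 12.3426
  pink: (723 − 794)² / 794 = 6.3489
  white: (398 − 397)² / 397 = 0.0025
χ² = 12.3426 + 6.3489 + 0.0025 = 18.694
Degrees of freedom = 3 − 1 = 2; critical value at α = 0.05 is 5.991.
Since 18.694 > 5.991, we reject the null hypothesis — the data do not fit the 1:2:1 ratio.

18.694; not consistent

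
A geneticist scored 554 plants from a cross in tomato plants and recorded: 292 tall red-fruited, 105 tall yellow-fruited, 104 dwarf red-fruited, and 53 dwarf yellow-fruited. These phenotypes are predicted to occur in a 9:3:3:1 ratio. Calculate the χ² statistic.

Total ratio parts = 16. Expected numbers out of 554:
  tall red-fruited: 554 × 9/16 = 311.625
  tall yellow-fruited: 554 × 3/16 = 103.875
  dwarf red-fruited: 554 × 3/16 = 103.875
  dwarf yellow-fruited: 554 × 1/16 = 34.625
χ² = Σ (O − E)² / E
  tall red-fruited: (292 − 311.625)² / 311.625 = 1.2359
  tall yellow-fruited: (105 − 103.875)² / 103.875 = 0.0122
  dwarf red-fruited: (104 − 103.875)² / 103.875 = 0.0002
  dwarf yellow-fruited: (53 − 34.625)² / 34.625 = 9.7514
χ² = 1.2359 + 0.0122 + 0.0002 + 9.7514 = 10.9997 ≈ 11.000

11.000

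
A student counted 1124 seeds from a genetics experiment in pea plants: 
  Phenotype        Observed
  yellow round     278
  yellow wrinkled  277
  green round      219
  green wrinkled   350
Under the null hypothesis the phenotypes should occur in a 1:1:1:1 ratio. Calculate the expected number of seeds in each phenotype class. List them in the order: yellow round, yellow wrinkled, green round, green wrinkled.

The 1:1:1:1 ratio has 4 parts, so with N = 1124 the expected counts are:
  yellow round: 1124 × 1/4 = 281
  yellow wrinkled: 1124 × 1/4 = 281
  green round: 1124 × 1/4 = 281
  green wrinkled: 1124 × 1/4 = 281

281, 281, 281, 281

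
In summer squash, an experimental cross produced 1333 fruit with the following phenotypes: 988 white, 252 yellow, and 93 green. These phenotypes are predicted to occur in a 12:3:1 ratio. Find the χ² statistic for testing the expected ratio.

1.282

The 12:3:1 ratio has 16 parts, so with N = 1333 the expected counts are:
  white: 1333 × 12/16 = 999.75
  yellow: 1333 × 3/16 = 249.9375
  green: 1333 × 1/16 = 83.3125
χ² = Σ (O − E)² / E
  white: (988 − 999.75)² / 999.75 = 0.1381
  yellow: (252 − 249.9375)² / 249.9375 = 0.0170
  green: (93 − 83.3125)² / 83.3125 = 1.1265
χ² = 0.1381 + 0.0170 + 1.1265 = 1.2816 ≈ 1.282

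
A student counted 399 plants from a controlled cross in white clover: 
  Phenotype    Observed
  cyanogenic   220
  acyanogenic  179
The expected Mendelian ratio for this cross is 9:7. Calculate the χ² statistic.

The 9:7 ratio has 16 parts, so with N = 399 the expected counts are:
  cyanogenic: 399 × 9/16 = 224.4375
  acyanogenic: 399 × 7/16 = 174.5625
χ² = Σ (O − E)² / E
  cyanogenic: (220 − 224.4375)² / 224.4375 = 0.0877
  acyanogenic: (179 − 174.5625)² / 174.5625 = 0.1128
χ² = 0.0877 + 0.1128 = 0.2005 ≈ 0.201

0.201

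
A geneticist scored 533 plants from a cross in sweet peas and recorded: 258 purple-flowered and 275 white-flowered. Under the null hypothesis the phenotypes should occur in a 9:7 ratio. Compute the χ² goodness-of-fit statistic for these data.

The 9:7 ratio has 16 parts, so with N = 533 the expected counts are:
  purple-flowered: 533 × 9/16 = 299.8125
  white-flowered: 533 × 7/16 = 233.1875
χ² = Σ (O − E)² / E
  purple-flowered: (258 − 299.8125)² / 299.8125 = 5.8313
  white-flowered: (275 − 233.1875)² / 233.1875 = 7.4973
χ² = 5.8313 + 7.4973 = 13.3286 ≈ 13.329

13.329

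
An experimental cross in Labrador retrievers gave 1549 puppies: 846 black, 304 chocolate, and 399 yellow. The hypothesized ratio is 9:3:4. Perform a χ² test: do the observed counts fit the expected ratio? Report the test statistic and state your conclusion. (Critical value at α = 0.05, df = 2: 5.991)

1.725; consistent

Total ratio parts = 16. Expected numbers out of 1549:
  black: 1549 × 9/16 = 871.3125
  chocolate: 1549 × 3/16 = 290.4375
  yellow: 1549 × 4/16 = 387.25
χ² = Σ (O − E)² / E
  black: (846 − 871.3125)² / 871.3125 = 0.7354
  chocolate: (304 − 290.4375)² / 290.4375 = 0.6333
  yellow: (399 − 387.25)² / 387.25 = 0.3565
χ² = 0.7354 + 0.6333 + 0.3565 = 1.7252 ≈ 1.725
Degrees of freedom = 3 − 1 = 2; critical value at α = 0.05 is 5.991.
Since 1.725 < 5.991, we fail to reject the null hypothesis — the data are consistent with the 9:3:4 ratio.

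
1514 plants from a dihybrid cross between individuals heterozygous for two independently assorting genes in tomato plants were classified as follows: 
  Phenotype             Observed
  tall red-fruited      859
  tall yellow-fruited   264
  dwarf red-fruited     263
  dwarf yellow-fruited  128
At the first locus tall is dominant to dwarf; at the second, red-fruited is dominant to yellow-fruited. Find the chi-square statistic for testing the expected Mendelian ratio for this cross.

14.762

A dihybrid F₂ with independent assortment and complete dominance at both loci gives a 9:3:3:1 phenotypic ratio.
Total ratio parts = 16. Expected numbers out of 1514:
  tall red-fruited: 1514 × 9/16 = 851.625
  tall yellow-fruited: 1514 × 3/16 = 283.875
  dwarf red-fruited: 1514 × 3/16 = 283.875
  dwarf yellow-fruited: 1514 × 1/16 = 94.625
χ² = Σ (O − E)² / E
  tall red-fruited: (859 − 851.625)² / 851.625 = 0.0639
  tall yellow-fruited: (264 − 283.875)² / 283.875 = 1.3915
  dwarf red-fruited: (263 − 283.875)² / 283.875 = 1.5351
  dwarf yellow-fruited: (128 − 94.625)² / 94.625 = 11.7716
χ² = 0.0639 + 1.3915 + 1.5351 + 11.7716 = 14.7621 ≈ 14.762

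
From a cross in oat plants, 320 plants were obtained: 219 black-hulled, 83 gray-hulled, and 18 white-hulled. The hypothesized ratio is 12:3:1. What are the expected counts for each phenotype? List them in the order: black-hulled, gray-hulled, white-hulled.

Total ratio parts = 16. Expected numbers out of 320:
  black-hulled: 320 × 12/16 = 240
  gray-hulled: 320 × 3/16 = 60
  white-hulled: 320 × 1/16 = 20

240, 60, 20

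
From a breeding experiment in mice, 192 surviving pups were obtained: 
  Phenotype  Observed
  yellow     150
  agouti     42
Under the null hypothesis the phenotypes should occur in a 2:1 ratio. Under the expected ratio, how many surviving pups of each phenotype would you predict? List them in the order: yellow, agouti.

128, 64

Under the 2:1 hypothesis (Σ ratio = 3, N = 192):
  yellow: 192 × 2/3 = 128
  agouti: 192 × 1/3 = 64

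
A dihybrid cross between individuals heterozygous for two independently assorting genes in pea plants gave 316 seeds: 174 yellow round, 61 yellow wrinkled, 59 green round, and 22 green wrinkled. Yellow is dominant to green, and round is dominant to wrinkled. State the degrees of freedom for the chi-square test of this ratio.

3

A dihybrid F₂ with independent assortment and complete dominance at both loci gives a 9:3:3:1 phenotypic ratio.
A goodness-of-fit test with 4 phenotype classes has df = 4 − 1 = 3.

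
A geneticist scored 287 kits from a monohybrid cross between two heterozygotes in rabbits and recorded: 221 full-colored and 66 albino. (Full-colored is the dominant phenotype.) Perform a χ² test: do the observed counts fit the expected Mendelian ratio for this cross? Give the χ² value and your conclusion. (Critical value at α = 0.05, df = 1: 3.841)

For a monohybrid cross between heterozygotes with complete dominance, the expected phenotypic ratio is 3:1.
Expected counts for N = 287 under a 3:1 ratio (total parts = 4):
  full-colored: 287 × 3/4 = 215.25
  albino: 287 × 1/4 = 71.75
χ² = Σ (O − E)² / E
  full-colored: (221 − 215.25)² / 215.25 = 0.1536
  albino: (66 − 71.75)² / 71.75 = 0.4608
χ² = 0.1536 + 0.4608 = 0.6144 ≈ 0.614
Degrees of freedom = 2 − 1 = 1; critical value at α = 0.05 is 3.841.
Since 0.614 < 3.841, we fail to reject the null hypothesis — the data are consistent with the 3:1 ratio.

0.614; consistent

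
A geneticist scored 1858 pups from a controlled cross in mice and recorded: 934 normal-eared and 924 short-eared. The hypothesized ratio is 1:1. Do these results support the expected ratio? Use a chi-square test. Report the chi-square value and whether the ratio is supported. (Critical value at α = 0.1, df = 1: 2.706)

Total ratio parts = 2. Expected numbers out of 1858:
  normal-eared: 1858 × 1/2 = 929
  short-eared: 1858 × 1/2 = 929
χ² = Σ (O − E)² / E
  normal-eared: (934 − 929)² / 929 = 0.0269
  short-eared: (924 − 929)² / 929 = 0.0269
χ² = 0.0269 + 0.0269 = 0.0538 ≈ 0.054
Degrees of freedom = 2 − 1 = 1; critical value at α = 0.1 is 2.706.
Since 0.054 < 2.706, we fail to reject the null hypothesis — the data are consistent with the 1:1 ratio.

0.054; consistent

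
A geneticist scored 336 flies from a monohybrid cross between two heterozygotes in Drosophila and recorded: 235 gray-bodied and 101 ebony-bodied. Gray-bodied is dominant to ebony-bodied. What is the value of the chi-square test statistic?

For a monohybrid cross between heterozygotes with complete dominance, the expected phenotypic ratio is 3:1.
Under the 3:1 hypothesis (Σ ratio = 4, N = 336):
  gray-bodied: 336 × 3/4 = 252
  ebony-bodied: 336 × 1/4 = 84
χ² = Σ (O − E)² / E
  gray-bodied: (235 − 252)² / 252 = 1.1468
  ebony-bodied: (101 − 84)² / 84 = 3.4405
χ² = 1.1468 + 3.4405 = 4.5873 ≈ 4.587

4.587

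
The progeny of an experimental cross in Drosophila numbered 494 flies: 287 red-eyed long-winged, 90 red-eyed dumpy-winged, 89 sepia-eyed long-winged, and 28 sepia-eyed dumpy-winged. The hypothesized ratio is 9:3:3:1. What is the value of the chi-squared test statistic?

Total ratio parts = 16. Expected numbers out of 494:
  red-eyed long-winged: 494 × 9/16 = 277.875
  red-eyed dumpy-winged: 494 × 3/16 = 92.625
  sepia-eyed long-winged: 494 × 3/16 = 92.625
  sepia-eyed dumpy-winged: 494 × 1/16 = 30.875
χ² = Σ (O − E)² / E
  red-eyed long-winged: (287 − 277.875)² / 277.875 = 0.2997
  red-eyed dumpy-winged: (90 − 92.625)² / 92.625 = 0.0744
  sepia-eyed long-winged: (89 − 92.625)² / 92.625 = 0.1419
  sepia-eyed dumpy-winged: (28 − 30.875)² / 30.875 = 0.2677
χ² = 0.2997 + 0.0744 + 0.1419 + 0.2677 = 0.7837 ≈ 0.784

0.784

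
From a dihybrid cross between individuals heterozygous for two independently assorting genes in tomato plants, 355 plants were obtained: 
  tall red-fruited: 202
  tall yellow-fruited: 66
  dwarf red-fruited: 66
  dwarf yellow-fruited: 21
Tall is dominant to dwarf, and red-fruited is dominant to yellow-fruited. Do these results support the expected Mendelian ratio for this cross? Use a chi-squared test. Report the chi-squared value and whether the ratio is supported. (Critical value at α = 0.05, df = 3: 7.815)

A dihybrid F₂ with independent assortment and complete dominance at both loci gives a 9:3:3:1 phenotypic ratio.
Total ratio parts = 16. Expected numbers out of 355:
  tall red-fruited: 355 × 9/16 = 199.6875
  tall yellow-fruited: 355 × 3/16 = 66.5625
  dwarf red-fruited: 355 × 3/16 = 66.5625
  dwarf yellow-fruited: 355 × 1/16 = 22.1875
χ² = Σ (O − E)² / E
  tall red-fruited: (202 − 199.6875)² / 199.6875 = 0.0268
  tall yellow-fruited: (66 − 66.5625)² / 66.5625 = 0.0048
  dwarf red-fruited: (66 − 66.5625)² / 66.5625 = 0.0048
  dwarf yellow-fruited: (21 − 22.1875)² / 22.1875 = 0.0636
χ² = 0.0268 + 0.0048 + 0.0048 + 0.0636 = 0.100
Degrees of freedom = 4 − 1 = 3; critical value at α = 0.05 is 7.815.
Since 0.100 < 7.815, we fail to reject the null hypothesis — the data are consistent with the 9:3:3:1 ratio.

0.100; consistent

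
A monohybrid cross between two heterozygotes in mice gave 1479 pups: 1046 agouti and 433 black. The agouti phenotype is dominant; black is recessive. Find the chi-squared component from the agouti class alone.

For a monohybrid cross between heterozygotes with complete dominance, the expected phenotypic ratio is 3:1.
Under the 3:1 hypothesis (Σ ratio = 4, N = 1479):
  agouti: 1479 × 3/4 = 1109.25
  black: 1479 × 1/4 = 369.75
Contribution of agouti: (1046 − 1109.25)² / 1109.25 = 3.6065

3.607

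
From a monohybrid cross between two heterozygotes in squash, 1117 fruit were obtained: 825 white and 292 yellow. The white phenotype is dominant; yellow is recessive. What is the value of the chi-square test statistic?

0.776

For a monohybrid cross between heterozygotes with complete dominance, the expected phenotypic ratio is 3:1.
The 3:1 ratio has 4 parts, so with N = 1117 the expected counts are:
  white: 1117 × 3/4 = 837.75
  yellow: 1117 × 1/4 = 279.25
χ² = Σ (O − E)² / E
  white: (825 − 837.75)² / 837.75 = 0.1940
  yellow: (292 − 279.25)² / 279.25 = 0.5821
χ² = 0.1940 + 0.5821 = 0.7761 ≈ 0.776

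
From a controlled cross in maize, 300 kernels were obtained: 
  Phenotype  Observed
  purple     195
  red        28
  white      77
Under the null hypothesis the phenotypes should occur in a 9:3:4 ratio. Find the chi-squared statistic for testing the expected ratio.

Total ratio parts = 16. Expected numbers out of 300:
  purple: 300 × 9/16 = 168.75
  red: 300 × 3/16 = 56.25
  white: 300 × 4/16 = 75
χ² = Σ (O − E)² / E
  purple: (195 − 168.75)² / 168.75 = 4.0833
  red: (28 − 56.25)² / 56.25 = 14.1878
  white: (77 − 75)² / 75 = 0.0533
χ² = 4.0833 + 14.1878 + 0.0533 = 18.3244 ≈ 18.324

18.324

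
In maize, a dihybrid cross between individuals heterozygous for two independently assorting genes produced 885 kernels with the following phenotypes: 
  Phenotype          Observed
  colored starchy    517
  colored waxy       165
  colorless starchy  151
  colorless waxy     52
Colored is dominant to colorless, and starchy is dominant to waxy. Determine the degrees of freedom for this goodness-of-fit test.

A dihybrid F₂ with independent assortment and complete dominance at both loci gives a 9:3:3:1 phenotypic ratio.
A goodness-of-fit test with 4 phenotype classes has df = 4 − 1 = 3.

3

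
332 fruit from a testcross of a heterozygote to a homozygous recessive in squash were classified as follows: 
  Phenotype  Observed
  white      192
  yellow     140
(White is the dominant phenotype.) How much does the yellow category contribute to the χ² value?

A testcross of a heterozygote (Aa × aa) gives a 1:1 phenotypic ratio.
Under the 1:1 hypothesis (Σ ratio = 2, N = 332):
  white: 332 × 1/2 = 166
  yellow: 332 × 1/2 = 166
Contribution of yellow: (140 − 166)² / 166 = 4.0723

4.072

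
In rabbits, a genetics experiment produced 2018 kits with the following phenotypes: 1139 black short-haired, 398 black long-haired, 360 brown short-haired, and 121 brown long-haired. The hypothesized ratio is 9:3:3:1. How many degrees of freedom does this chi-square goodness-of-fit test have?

A goodness-of-fit test with 4 phenotype classes has df = 4 − 1 = 3.

3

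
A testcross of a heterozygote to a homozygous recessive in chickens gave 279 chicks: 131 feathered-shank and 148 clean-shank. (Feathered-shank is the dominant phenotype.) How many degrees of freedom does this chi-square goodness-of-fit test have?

1

A testcross of a heterozygote (Aa × aa) gives a 1:1 phenotypic ratio.
A goodness-of-fit test with 2 phenotype classes has df = 2 − 1 = 1.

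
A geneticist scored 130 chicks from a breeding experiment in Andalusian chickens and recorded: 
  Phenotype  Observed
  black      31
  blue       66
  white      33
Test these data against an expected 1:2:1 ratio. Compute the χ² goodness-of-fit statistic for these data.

0.092

Under the 1:2:1 hypothesis (Σ ratio = 4, N = 130):
  black: 130 × 1/4 = 32.5
  blue: 130 × 2/4 = 65
  white: 130 × 1/4 = 32.5
χ² = Σ (O − E)² / E
  black: (31 − 32.5)² / 32.5 = 0.0692
  blue: (66 − 65)² / 65 = 0.0154
  white: (33 − 32.5)² / 32.5 = 0.0077
χ² = 0.0692 + 0.0154 + 0.0077 = 0.0923 ≈ 0.092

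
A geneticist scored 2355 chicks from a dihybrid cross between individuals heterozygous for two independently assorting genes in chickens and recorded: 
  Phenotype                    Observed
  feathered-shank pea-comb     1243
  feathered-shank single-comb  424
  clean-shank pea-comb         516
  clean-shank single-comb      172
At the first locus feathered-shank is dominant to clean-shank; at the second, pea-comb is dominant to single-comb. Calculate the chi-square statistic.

22.467

A dihybrid F₂ with independent assortment and complete dominance at both loci gives a 9:3:3:1 phenotypic ratio.
Under the 9:3:3:1 hypothesis (Σ ratio = 16, N = 2355):
  feathered-shank pea-comb: 2355 × 9/16 = 1324.6875
  feathered-shank single-comb: 2355 × 3/16 = 441.5625
  clean-shank pea-comb: 2355 × 3/16 = 441.5625
  clean-shank single-comb: 2355 × 1/16 = 147.1875
χ² = Σ (O − E)² / E
  feathered-shank pea-comb: (1243 − 1324.6875)² / 1324.6875 = 5.0373
  feathered-shank single-comb: (424 − 441.5625)² / 441.5625 = 0.6985
  clean-shank pea-comb: (516 − 441.5625)² / 441.5625 = 12.5485
  clean-shank single-comb: (172 − 147.1875)² / 147.1875 = 4.1828
χ² = 5.0373 + 0.6985 + 12.5485 + 4.1828 = 22.4671 ≈ 22.467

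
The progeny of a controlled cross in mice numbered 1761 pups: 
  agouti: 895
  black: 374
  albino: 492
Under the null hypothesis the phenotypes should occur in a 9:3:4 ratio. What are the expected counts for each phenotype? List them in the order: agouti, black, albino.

Under the 9:3:4 hypothesis (Σ ratio = 16, N = 1761):
  agouti: 1761 × 9/16 = 990.5625
  black: 1761 × 3/16 = 330.1875
  albino: 1761 × 4/16 = 440.25

990.5625, 330.1875, 440.25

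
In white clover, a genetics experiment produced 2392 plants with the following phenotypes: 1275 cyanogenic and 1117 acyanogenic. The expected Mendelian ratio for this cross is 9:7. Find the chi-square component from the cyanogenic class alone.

3.694

Expected counts for N = 2392 under a 9:7 ratio (total parts = 16):
  cyanogenic: 2392 × 9/16 = 1345.5
  acyanogenic: 2392 × 7/16 = 1046.5
Contribution of cyanogenic: (1275 − 1345.5)² / 1345.5 = 3.6940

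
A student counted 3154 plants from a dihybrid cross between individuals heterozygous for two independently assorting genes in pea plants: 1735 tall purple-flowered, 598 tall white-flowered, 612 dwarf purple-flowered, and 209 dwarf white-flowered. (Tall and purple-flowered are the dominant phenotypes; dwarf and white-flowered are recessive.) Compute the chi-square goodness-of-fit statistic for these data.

2.372

A dihybrid F₂ with independent assortment and complete dominance at both loci gives a 9:3:3:1 phenotypic ratio.
Expected counts for N = 3154 under a 9:3:3:1 ratio (total parts = 16):
  tall purple-flowered: 3154 × 9/16 = 1774.125
  tall white-flowered: 3154 × 3/16 = 591.375
  dwarf purple-flowered: 3154 × 3/16 = 591.375
  dwarf white-flowered: 3154 × 1/16 = 197.125
χ² = Σ (O − E)² / E
  tall purple-flowered: (1735 − 1774.125)² / 1774.125 = 0.8628
  tall white-flowered: (598 − 591.375)² / 591.375 = 0.0742
  dwarf purple-flowered: (612 − 591.375)² / 591.375 = 0.7193
  dwarf white-flowered: (209 − 197.125)² / 197.125 = 0.7154
χ² = 0.8628 + 0.0742 + 0.7193 + 0.7154 = 2.3717 ≈ 2.372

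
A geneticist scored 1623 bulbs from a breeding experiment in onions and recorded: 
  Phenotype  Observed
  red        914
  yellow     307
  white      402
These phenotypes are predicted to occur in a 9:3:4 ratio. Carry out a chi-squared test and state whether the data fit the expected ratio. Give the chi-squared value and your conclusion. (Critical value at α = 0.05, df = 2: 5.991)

0.060; consistent

Expected counts for N = 1623 under a 9:3:4 ratio (total parts = 16):
  red: 1623 × 9/16 = 912.9375
  yellow: 1623 × 3/16 = 304.3125
  white: 1623 × 4/16 = 405.75
χ² = Σ (O − E)² / E
  red: (914 − 912.9375)² / 912.9375 = 0.0012
  yellow: (307 − 304.3125)² / 304.3125 = 0.0237
  white: (402 − 405.75)² / 405.75 = 0.0347
χ² = 0.0012 + 0.0237 + 0.0347 = 0.0596 ≈ 0.060
Degrees of freedom = 3 − 1 = 2; critical value at α = 0.05 is 5.991.
Since 0.060 < 5.991, we fail to reject the null hypothesis — the data are consistent with the 9:3:4 ratio.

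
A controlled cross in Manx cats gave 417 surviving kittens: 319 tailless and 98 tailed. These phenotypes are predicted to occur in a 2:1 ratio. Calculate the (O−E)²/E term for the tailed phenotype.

12.094

Expected counts for N = 417 under a 2:1 ratio (total parts = 3):
  tailless: 417 × 2/3 = 278
  tailed: 417 × 1/3 = 139
Contribution of tailed: (98 − 139)² / 139 = 12.0935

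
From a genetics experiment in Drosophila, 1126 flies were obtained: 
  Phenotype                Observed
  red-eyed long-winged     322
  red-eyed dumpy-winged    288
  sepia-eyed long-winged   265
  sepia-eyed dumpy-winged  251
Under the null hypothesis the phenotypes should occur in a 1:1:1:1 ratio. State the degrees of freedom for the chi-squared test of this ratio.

A goodness-of-fit test with 4 phenotype classes has df = 4 − 1 = 3.

3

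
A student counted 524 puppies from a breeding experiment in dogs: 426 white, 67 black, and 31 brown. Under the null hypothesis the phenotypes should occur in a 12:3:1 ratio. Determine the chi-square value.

The 12:3:1 ratio has 16 parts, so with N = 524 the expected counts are:
  white: 524 × 12/16 = 393
  black: 524 × 3/16 = 98.25
  brown: 524 × 1/16 = 32.75
χ² = Σ (O − E)² / E
  white: (426 − 393)² / 393 = 2.7710
  black: (67 − 98.25)² / 98.25 = 9.9396
  brown: (31 − 32.75)² / 32.75 = 0.0935
χ² = 2.7710 + 9.9396 + 0.0935 = 12.8041 ≈ 12.804

12.804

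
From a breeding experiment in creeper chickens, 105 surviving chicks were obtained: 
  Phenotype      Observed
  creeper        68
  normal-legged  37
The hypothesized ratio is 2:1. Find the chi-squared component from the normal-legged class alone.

0.114

The 2:1 ratio has 3 parts, so with N = 105 the expected counts are:
  creeper: 105 × 2/3 = 70
  normal-legged: 105 × 1/3 = 35
Contribution of normal-legged: (37 − 35)² / 35 = 0.1143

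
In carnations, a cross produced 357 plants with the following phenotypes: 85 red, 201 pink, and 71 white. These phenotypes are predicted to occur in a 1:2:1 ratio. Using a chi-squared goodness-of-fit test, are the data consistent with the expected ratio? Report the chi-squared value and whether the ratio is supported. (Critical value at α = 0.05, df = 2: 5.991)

Under the 1:2:1 hypothesis (Σ ratio = 4, N = 357):
  red: 357 × 1/4 = 89.25
  pink: 357 × 2/4 = 178.5
  white: 357 × 1/4 = 89.25
χ² = Σ (O − E)² / E
  red: (85 − 89.25)² / 89.25 = 0.2024
  pink: (201 − 178.5)² / 178.5 = 2.8361
  white: (71 − 89.25)² / 89.25 = 3.7318
χ² = 0.2024 + 2.8361 + 3.7318 = 6.7703 ≈ 6.770
Degrees of freedom = 3 − 1 = 2; critical value at α = 0.05 is 5.991.
Since 6.770 > 5.991, we reject the null hypothesis — the data do not fit the 1:2:1 ratio.

6.770; not consistent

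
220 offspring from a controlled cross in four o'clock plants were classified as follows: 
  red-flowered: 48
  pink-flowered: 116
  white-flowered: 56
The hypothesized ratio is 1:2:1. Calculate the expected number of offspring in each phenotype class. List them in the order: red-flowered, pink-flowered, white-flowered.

Under the 1:2:1 hypothesis (Σ ratio = 4, N = 220):
  red-flowered: 220 × 1/4 = 55
  pink-flowered: 220 × 2/4 = 110
  white-flowered: 220 × 1/4 = 55

55, 110, 55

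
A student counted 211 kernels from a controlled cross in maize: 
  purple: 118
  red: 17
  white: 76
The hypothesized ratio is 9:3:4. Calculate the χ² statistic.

The 9:3:4 ratio has 16 parts, so with N = 211 the expected counts are:
  purple: 211 × 9/16 = 118.6875
  red: 211 × 3/16 = 39.5625
  white: 211 × 4/16 = 52.75
χ² = Σ (O − E)² / E
  purple: (118 − 118.6875)² / 118.6875 = 0.0040
  red: (17 − 39.5625)² / 39.5625 = 12.8674
  white: (76 − 52.75)² / 52.75 = 10.2476
χ² = 0.0040 + 12.8674 + 10.2476 = 23.119

23.119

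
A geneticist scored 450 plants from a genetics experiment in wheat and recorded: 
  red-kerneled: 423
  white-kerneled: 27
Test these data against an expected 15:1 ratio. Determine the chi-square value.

0.048

Expected counts for N = 450 under a 15:1 ratio (total parts = 16):
  red-kerneled: 450 × 15/16 = 421.875
  white-kerneled: 450 × 1/16 = 28.125
χ² = Σ (O − E)² / E
  red-kerneled: (423 − 421.875)² / 421.875 = 0.0030
  white-kerneled: (27 − 28.125)² / 28.125 = 0.0450
χ² = 0.0030 + 0.0450 = 0.048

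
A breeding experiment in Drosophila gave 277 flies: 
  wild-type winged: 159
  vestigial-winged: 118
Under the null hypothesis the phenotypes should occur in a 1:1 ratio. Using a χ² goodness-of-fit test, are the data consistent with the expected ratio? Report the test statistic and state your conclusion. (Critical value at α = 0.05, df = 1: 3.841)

Under the 1:1 hypothesis (Σ ratio = 2, N = 277):
  wild-type winged: 277 × 1/2 = 138.5
  vestigial-winged: 277 × 1/2 = 138.5
χ² = Σ (O − E)² / E
  wild-type winged: (159 − 138.5)² / 138.5 = 3.0343
  vestigial-winged: (118 − 138.5)² / 138.5 = 3.0343
χ² = 3.0343 + 3.0343 = 6.0686 ≈ 6.069
Degrees of freedom = 2 − 1 = 1; critical value at α = 0.05 is 3.841.
Since 6.069 > 3.841, we reject the null hypothesis — the data do not fit the 1:1 ratio.

6.069; not consistent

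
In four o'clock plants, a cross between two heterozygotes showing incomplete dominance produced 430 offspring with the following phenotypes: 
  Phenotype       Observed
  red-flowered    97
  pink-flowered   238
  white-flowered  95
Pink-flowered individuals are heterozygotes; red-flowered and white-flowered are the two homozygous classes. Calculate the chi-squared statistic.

With incomplete dominance, a heterozygote × heterozygote cross gives a 1:2:1 phenotypic ratio.
Under the 1:2:1 hypothesis (Σ ratio = 4, N = 430):
  red-flowered: 430 × 1/4 = 107.5
  pink-flowered: 430 × 2/4 = 215
  white-flowered: 430 × 1/4 = 107.5
χ² = Σ (O − E)² / E
  red-flowered: (97 − 107.5)² / 107.5 = 1.0256
  pink-flowered: (238 − 215)² / 215 = 2.4605
  white-flowered: (95 − 107.5)² / 107.5 = 1.4535
χ² = 1.0256 + 2.4605 + 1.4535 = 4.9396 ≈ 4.940

4.940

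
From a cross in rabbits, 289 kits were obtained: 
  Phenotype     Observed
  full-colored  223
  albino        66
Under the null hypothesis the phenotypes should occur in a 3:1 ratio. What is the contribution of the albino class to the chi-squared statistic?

0.541

Under the 3:1 hypothesis (Σ ratio = 4, N = 289):
  full-colored: 289 × 3/4 = 216.75
  albino: 289 × 1/4 = 72.25
Contribution of albino: (66 − 72.25)² / 72.25 = 0.5407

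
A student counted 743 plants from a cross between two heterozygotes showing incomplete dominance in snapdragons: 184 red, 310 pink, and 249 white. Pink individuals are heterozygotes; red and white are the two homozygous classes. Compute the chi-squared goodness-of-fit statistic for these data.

31.735

With incomplete dominance, a heterozygote × heterozygote cross gives a 1:2:1 phenotypic ratio.
Under the 1:2:1 hypothesis (Σ ratio = 4, N = 743):
  red: 743 × 1/4 = 185.75
  pink: 743 × 2/4 = 371.5
  white: 743 × 1/4 = 185.75
χ² = Σ (O − E)² / E
  red: (184 − 185.75)² / 185.75 = 0.0165
  pink: (310 − 371.5)² / 371.5 = 10.1810
  white: (249 − 185.75)² / 185.75 = 21.5373
χ² = 0.0165 + 10.1810 + 21.5373 = 31.7348 ≈ 31.735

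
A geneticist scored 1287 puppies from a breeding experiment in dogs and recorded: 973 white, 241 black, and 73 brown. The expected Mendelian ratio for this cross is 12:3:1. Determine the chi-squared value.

The 12:3:1 ratio has 16 parts, so with N = 1287 the expected counts are:
  white: 1287 × 12/16 = 965.25
  black: 1287 × 3/16 = 241.3125
  brown: 1287 × 1/16 = 80.4375
χ² = Σ (O − E)² / E
  white: (973 − 965.25)² / 965.25 = 0.0622
  black: (241 − 241.3125)² / 241.3125 = 0.0004
  brown: (73 − 80.4375)² / 80.4375 = 0.6877
χ² = 0.0622 + 0.0004 + 0.6877 = 0.7503 ≈ 0.750

0.750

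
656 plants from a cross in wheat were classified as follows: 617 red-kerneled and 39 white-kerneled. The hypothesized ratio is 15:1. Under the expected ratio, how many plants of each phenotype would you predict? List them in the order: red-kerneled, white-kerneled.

Expected counts for N = 656 under a 15:1 ratio (total parts = 16):
  red-kerneled: 656 × 15/16 = 615
  white-kerneled: 656 × 1/16 = 41

615, 41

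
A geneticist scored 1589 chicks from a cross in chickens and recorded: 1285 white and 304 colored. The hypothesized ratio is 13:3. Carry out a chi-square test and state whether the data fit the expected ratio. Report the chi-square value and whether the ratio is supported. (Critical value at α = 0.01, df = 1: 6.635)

Total ratio parts = 16. Expected numbers out of 1589:
  white: 1589 × 13/16 = 1291.0625
  colored: 1589 × 3/16 = 297.9375
χ² = Σ (O − E)² / E
  white: (1285 − 1291.0625)² / 1291.0625 = 0.0285
  colored: (304 − 297.9375)² / 297.9375 = 0.1234
χ² = 0.0285 + 0.1234 = 0.1519 ≈ 0.152
Degrees of freedom = 2 − 1 = 1; critical value at α = 0.01 is 6.635.
Since 0.152 < 6.635, we fail to reject the null hypothesis — the data are consistent with the 13:3 ratio.

0.152; consistent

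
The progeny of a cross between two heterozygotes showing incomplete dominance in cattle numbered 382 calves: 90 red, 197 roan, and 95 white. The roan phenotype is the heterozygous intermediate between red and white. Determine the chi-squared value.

0.508

With incomplete dominance, a heterozygote × heterozygote cross gives a 1:2:1 phenotypic ratio.
Expected counts for N = 382 under a 1:2:1 ratio (total parts = 4):
  red: 382 × 1/4 = 95.5
  roan: 382 × 2/4 = 191
  white: 382 × 1/4 = 95.5
χ² = Σ (O − E)² / E
  red: (90 − 95.5)² / 95.5 = 0.3168
  roan: (197 − 191)² / 191 = 0.1885
  white: (95 − 95.5)² / 95.5 = 0.0026
χ² = 0.3168 + 0.1885 + 0.0026 = 0.5079 ≈ 0.508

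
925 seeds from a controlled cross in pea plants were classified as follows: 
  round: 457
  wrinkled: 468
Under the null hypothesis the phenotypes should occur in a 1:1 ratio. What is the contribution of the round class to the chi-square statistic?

Expected counts for N = 925 under a 1:1 ratio (total parts = 2):
  round: 925 × 1/2 = 462.5
  wrinkled: 925 × 1/2 = 462.5
Contribution of round: (457 − 462.5)² / 462.5 = 0.0654

0.065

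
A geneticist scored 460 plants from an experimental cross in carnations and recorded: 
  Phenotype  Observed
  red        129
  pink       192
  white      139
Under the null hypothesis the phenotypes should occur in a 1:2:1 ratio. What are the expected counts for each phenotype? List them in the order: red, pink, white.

115, 230, 115

Expected counts for N = 460 under a 1:2:1 ratio (total parts = 4):
  red: 460 × 1/4 = 115
  pink: 460 × 2/4 = 230
  white: 460 × 1/4 = 115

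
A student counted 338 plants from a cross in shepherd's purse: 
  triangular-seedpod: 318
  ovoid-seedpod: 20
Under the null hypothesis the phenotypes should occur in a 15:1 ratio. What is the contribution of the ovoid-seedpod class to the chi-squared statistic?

Expected counts for N = 338 under a 15:1 ratio (total parts = 16):
  triangular-seedpod: 338 × 15/16 = 316.875
  ovoid-seedpod: 338 × 1/16 = 21.125
Contribution of ovoid-seedpod: (20 − 21.125)² / 21.125 = 0.0599

0.060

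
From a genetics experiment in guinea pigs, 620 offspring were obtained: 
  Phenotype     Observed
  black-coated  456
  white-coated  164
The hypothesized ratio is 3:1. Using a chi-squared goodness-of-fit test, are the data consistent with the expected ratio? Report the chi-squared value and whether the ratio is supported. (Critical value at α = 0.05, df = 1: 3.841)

The 3:1 ratio has 4 parts, so with N = 620 the expected counts are:
  black-coated: 620 × 3/4 = 465
  white-coated: 620 × 1/4 = 155
χ² = Σ (O − E)² / E
  black-coated: (456 − 465)² / 465 = 0.1742
  white-coated: (164 − 155)² / 155 = 0.5226
χ² = 0.1742 + 0.5226 = 0.6968 ≈ 0.697
Degrees of freedom = 2 − 1 = 1; critical value at α = 0.05 is 3.841.
Since 0.697 < 3.841, we fail to reject the null hypothesis — the data are consistent with the 3:1 ratio.

0.697; consistent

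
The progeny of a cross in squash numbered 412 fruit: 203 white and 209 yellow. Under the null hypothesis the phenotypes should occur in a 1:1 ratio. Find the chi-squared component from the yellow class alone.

Total ratio parts = 2. Expected numbers out of 412:
  white: 412 × 1/2 = 206
  yellow: 412 × 1/2 = 206
Contribution of yellow: (209 − 206)² / 206 = 0.0437

0.044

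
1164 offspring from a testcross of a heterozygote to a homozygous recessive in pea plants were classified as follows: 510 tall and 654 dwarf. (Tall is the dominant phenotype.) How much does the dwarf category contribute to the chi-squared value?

A testcross of a heterozygote (Aa × aa) gives a 1:1 phenotypic ratio.
Expected counts for N = 1164 under a 1:1 ratio (total parts = 2):
  tall: 1164 × 1/2 = 582
  dwarf: 1164 × 1/2 = 582
Contribution of dwarf: (654 − 582)² / 582 = 8.9072

8.907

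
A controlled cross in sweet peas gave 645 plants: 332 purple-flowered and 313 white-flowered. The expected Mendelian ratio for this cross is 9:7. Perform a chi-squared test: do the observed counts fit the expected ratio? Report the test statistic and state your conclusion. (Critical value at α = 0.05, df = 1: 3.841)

5.981; not consistent

The 9:7 ratio has 16 parts, so with N = 645 the expected counts are:
  purple-flowered: 645 × 9/16 = 362.8125
  white-flowered: 645 × 7/16 = 282.1875
χ² = Σ (O − E)² / E
  purple-flowered: (332 − 362.8125)² / 362.8125 = 2.6168
  white-flowered: (313 − 282.1875)² / 282.1875 = 3.3645
χ² = 2.6168 + 3.3645 = 5.9813 ≈ 5.981
Degrees of freedom = 2 − 1 = 1; critical value at α = 0.05 is 3.841.
Since 5.981 > 3.841, we reject the null hypothesis — the data do not fit the 9:7 ratio.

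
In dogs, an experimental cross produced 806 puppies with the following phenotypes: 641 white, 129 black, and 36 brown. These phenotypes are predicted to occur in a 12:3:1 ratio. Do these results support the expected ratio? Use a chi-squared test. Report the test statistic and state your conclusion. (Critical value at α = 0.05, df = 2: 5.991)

Expected counts for N = 806 under a 12:3:1 ratio (total parts = 16):
  white: 806 × 12/16 = 604.5
  black: 806 × 3/16 = 151.125
  brown: 806 × 1/16 = 50.375
χ² = Σ (O − E)² / E
  white: (641 − 604.5)² / 604.5 = 2.2039
  black: (129 − 151.125)² / 151.125 = 3.2391
  brown: (36 − 50.375)² / 50.375 = 4.1020
χ² = 2.2039 + 3.2391 + 4.1020 = 9.545
Degrees of freedom = 3 − 1 = 2; critical value at α = 0.05 is 5.991.
Since 9.545 > 5.991, we reject the null hypothesis — the data do not fit the 12:3:1 ratio.

9.545; not consistent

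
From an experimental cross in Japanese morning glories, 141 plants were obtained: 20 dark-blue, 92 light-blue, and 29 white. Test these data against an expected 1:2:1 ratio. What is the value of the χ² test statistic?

Total ratio parts = 4. Expected numbers out of 141:
  dark-blue: 141 × 1/4 = 35.25
  light-blue: 141 × 2/4 = 70.5
  white: 141 × 1/4 = 35.25
χ² = Σ (O − E)² / E
  dark-blue: (20 − 35.25)² / 35.25 = 6.5975
  light-blue: (92 − 70.5)² / 70.5 = 6.5567
  white: (29 − 35.25)² / 35.25 = 1.1082
χ² = 6.5975 + 6.5567 + 1.1082 = 14.2624 ≈ 14.262

14.262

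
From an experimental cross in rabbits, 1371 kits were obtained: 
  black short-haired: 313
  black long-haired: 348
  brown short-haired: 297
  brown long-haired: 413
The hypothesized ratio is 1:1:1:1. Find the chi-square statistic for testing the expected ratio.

23.168

The 1:1:1:1 ratio has 4 parts, so with N = 1371 the expected counts are:
  black short-haired: 1371 × 1/4 = 342.75
  black long-haired: 1371 × 1/4 = 342.75
  brown short-haired: 1371 × 1/4 = 342.75
  brown long-haired: 1371 × 1/4 = 342.75
χ² = Σ (O − E)² / E
  black short-haired: (313 − 342.75)² / 342.75 = 2.5822
  black long-haired: (348 − 342.75)² / 342.75 = 0.0804
  brown short-haired: (297 − 342.75)² / 342.75 = 6.1067
  brown long-haired: (413 − 342.75)² / 342.75 = 14.3984
χ² = 2.5822 + 0.0804 + 6.1067 + 14.3984 = 23.1677 ≈ 23.168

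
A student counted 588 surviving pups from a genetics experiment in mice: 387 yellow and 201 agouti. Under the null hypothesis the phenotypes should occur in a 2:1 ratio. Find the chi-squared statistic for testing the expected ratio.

Under the 2:1 hypothesis (Σ ratio = 3, N = 588):
  yellow: 588 × 2/3 = 392
  agouti: 588 × 1/3 = 196
χ² = Σ (O − E)² / E
  yellow: (387 − 392)² / 392 = 0.0638
  agouti: (201 − 196)² / 196 = 0.1276
χ² = 0.0638 + 0.1276 = 0.1914 ≈ 0.191

0.191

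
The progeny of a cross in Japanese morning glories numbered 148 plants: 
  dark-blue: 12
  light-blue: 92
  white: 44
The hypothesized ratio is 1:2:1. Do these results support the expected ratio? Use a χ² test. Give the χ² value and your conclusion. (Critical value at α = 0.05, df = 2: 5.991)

The 1:2:1 ratio has 4 parts, so with N = 148 the expected counts are:
  dark-blue: 148 × 1/4 = 37
  light-blue: 148 × 2/4 = 74
  white: 148 × 1/4 = 37
χ² = Σ (O − E)² / E
  dark-blue: (12 − 37)² / 37 = 16.8919
  light-blue: (92 − 74)² / 74 = 4.3784
  white: (44 − 37)² / 37 = 1.3243
χ² = 16.8919 + 4.3784 + 1.3243 = 22.5946 ≈ 22.595
Degrees of freedom = 3 − 1 = 2; critical value at α = 0.05 is 5.991.
Since 22.595 > 5.991, we reject the null hypothesis — the data do not fit the 1:2:1 ratio.

22.595; not consistent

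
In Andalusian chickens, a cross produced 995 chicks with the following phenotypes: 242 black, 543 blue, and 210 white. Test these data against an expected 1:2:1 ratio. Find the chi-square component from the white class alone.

Under the 1:2:1 hypothesis (Σ ratio = 4, N = 995):
  black: 995 × 1/4 = 248.75
  blue: 995 × 2/4 = 497.5
  white: 995 × 1/4 = 248.75
Contribution of white: (210 − 248.75)² / 248.75 = 6.0364

6.036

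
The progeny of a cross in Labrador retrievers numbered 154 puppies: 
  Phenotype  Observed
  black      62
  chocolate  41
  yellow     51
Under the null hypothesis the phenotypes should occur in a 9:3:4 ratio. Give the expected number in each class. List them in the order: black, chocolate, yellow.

86.625, 28.875, 38.5

Total ratio parts = 16. Expected numbers out of 154:
  black: 154 × 9/16 = 86.625
  chocolate: 154 × 3/16 = 28.875
  yellow: 154 × 4/16 = 38.5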